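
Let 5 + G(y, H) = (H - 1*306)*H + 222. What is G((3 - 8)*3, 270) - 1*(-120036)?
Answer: 110533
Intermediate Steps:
G(y, H) = 217 + H*(-306 + H) (G(y, H) = -5 + ((H - 1*306)*H + 222) = -5 + ((H - 306)*H + 222) = -5 + ((-306 + H)*H + 222) = -5 + (H*(-306 + H) + 222) = -5 + (222 + H*(-306 + H)) = 217 + H*(-306 + H))
G((3 - 8)*3, 270) - 1*(-120036) = (217 + 270² - 306*270) - 1*(-120036) = (217 + 72900 - 82620) + 120036 = -9503 + 120036 = 110533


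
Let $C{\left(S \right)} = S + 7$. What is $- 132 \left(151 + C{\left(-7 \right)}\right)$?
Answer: $-19932$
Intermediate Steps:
$C{\left(S \right)} = 7 + S$
$- 132 \left(151 + C{\left(-7 \right)}\right) = - 132 \left(151 + \left(7 - 7\right)\right) = - 132 \left(151 + 0\right) = \left(-132\right) 151 = -19932$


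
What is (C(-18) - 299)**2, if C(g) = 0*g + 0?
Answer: 89401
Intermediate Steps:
C(g) = 0 (C(g) = 0 + 0 = 0)
(C(-18) - 299)**2 = (0 - 299)**2 = (-299)**2 = 89401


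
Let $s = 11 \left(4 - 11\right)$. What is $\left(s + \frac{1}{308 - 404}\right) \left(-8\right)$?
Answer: $\frac{7393}{12} \approx 616.08$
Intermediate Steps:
$s = -77$ ($s = 11 \left(-7\right) = -77$)
$\left(s + \frac{1}{308 - 404}\right) \left(-8\right) = \left(-77 + \frac{1}{308 - 404}\right) \left(-8\right) = \left(-77 + \frac{1}{-96}\right) \left(-8\right) = \left(-77 - \frac{1}{96}\right) \left(-8\right) = \left(- \frac{7393}{96}\right) \left(-8\right) = \frac{7393}{12}$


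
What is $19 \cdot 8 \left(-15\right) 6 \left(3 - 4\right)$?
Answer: $13680$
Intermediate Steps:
$19 \cdot 8 \left(-15\right) 6 \left(3 - 4\right) = 152 \left(-15\right) 6 \left(-1\right) = \left(-2280\right) \left(-6\right) = 13680$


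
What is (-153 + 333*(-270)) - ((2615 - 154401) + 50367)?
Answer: 11356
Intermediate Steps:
(-153 + 333*(-270)) - ((2615 - 154401) + 50367) = (-153 - 89910) - (-151786 + 50367) = -90063 - 1*(-101419) = -90063 + 101419 = 11356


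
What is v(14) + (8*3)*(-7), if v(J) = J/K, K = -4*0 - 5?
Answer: -854/5 ≈ -170.80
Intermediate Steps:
K = -5 (K = 0 - 5 = -5)
v(J) = -J/5 (v(J) = J/(-5) = J*(-⅕) = -J/5)
v(14) + (8*3)*(-7) = -⅕*14 + (8*3)*(-7) = -14/5 + 24*(-7) = -14/5 - 168 = -854/5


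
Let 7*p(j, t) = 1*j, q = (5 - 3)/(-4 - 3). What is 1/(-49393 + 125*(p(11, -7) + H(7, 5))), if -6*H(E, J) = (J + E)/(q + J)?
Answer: -231/11376658 ≈ -2.0305e-5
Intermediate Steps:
q = -2/7 (q = 2/(-7) = 2*(-⅐) = -2/7 ≈ -0.28571)
p(j, t) = j/7 (p(j, t) = (1*j)/7 = j/7)
H(E, J) = -(E + J)/(6*(-2/7 + J)) (H(E, J) = -(J + E)/(6*(-2/7 + J)) = -(E + J)/(6*(-2/7 + J)))
1/(-49393 + 125*(p(11, -7) + H(7, 5))) = 1/(-49393 + 125*((⅐)*11 + 7*(-1*7 - 1*5)/(6*(-2 + 7*5)))) = 1/(-49393 + 125*(11/7 + 7*(-7 - 5)/(6*(-2 + 35)))) = 1/(-49393 + 125*(11/7 + (7/6)*(-12)/33)) = 1/(-49393 + 125*(11/7 + (7/6)*(1/33)*(-12))) = 1/(-49393 + 125*(11/7 - 14/33)) = 1/(-49393 + 125*(265/231)) = 1/(-49393 + 33125/231) = 1/(-11376658/231) = -231/11376658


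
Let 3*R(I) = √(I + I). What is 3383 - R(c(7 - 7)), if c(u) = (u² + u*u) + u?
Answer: 3383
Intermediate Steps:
c(u) = u + 2*u² (c(u) = (u² + u²) + u = 2*u² + u = u + 2*u²)
R(I) = √2*√I/3 (R(I) = √(I + I)/3 = √(2*I)/3 = (√2*√I)/3 = √2*√I/3)
3383 - R(c(7 - 7)) = 3383 - √2*√((7 - 7)*(1 + 2*(7 - 7)))/3 = 3383 - √2*√(0*(1 + 2*0))/3 = 3383 - √2*√(0*(1 + 0))/3 = 3383 - √2*√(0*1)/3 = 3383 - √2*√0/3 = 3383 - √2*0/3 = 3383 - 1*0 = 3383 + 0 = 3383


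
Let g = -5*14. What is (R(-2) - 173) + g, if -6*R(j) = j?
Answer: -728/3 ≈ -242.67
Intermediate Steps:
R(j) = -j/6
g = -70
(R(-2) - 173) + g = (-⅙*(-2) - 173) - 70 = (⅓ - 173) - 70 = -518/3 - 70 = -728/3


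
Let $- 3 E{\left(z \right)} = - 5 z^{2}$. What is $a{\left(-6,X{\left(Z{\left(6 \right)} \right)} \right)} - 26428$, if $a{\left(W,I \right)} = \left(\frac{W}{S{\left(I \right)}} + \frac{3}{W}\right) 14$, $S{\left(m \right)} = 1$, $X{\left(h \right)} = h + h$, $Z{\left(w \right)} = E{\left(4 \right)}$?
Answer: $-26519$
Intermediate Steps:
$E{\left(z \right)} = \frac{5 z^{2}}{3}$ ($E{\left(z \right)} = - \frac{\left(-5\right) z^{2}}{3} = \frac{5 z^{2}}{3}$)
$Z{\left(w \right)} = \frac{80}{3}$ ($Z{\left(w \right)} = \frac{5 \cdot 4^{2}}{3} = \frac{5}{3} \cdot 16 = \frac{80}{3}$)
$X{\left(h \right)} = 2 h$
$a{\left(W,I \right)} = 14 W + \frac{42}{W}$ ($a{\left(W,I \right)} = \left(\frac{W}{1} + \frac{3}{W}\right) 14 = \left(W 1 + \frac{3}{W}\right) 14 = \left(W + \frac{3}{W}\right) 14 = 14 W + \frac{42}{W}$)
$a{\left(-6,X{\left(Z{\left(6 \right)} \right)} \right)} - 26428 = \left(14 \left(-6\right) + \frac{42}{-6}\right) - 26428 = \left(-84 + 42 \left(- \frac{1}{6}\right)\right) - 26428 = \left(-84 - 7\right) - 26428 = -91 - 26428 = -26519$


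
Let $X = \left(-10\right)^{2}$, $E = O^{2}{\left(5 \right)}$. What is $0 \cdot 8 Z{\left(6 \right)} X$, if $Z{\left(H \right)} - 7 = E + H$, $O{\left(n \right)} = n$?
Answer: $0$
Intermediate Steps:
$E = 25$ ($E = 5^{2} = 25$)
$Z{\left(H \right)} = 32 + H$ ($Z{\left(H \right)} = 7 + \left(25 + H\right) = 32 + H$)
$X = 100$
$0 \cdot 8 Z{\left(6 \right)} X = 0 \cdot 8 \left(32 + 6\right) 100 = 0 \cdot 38 \cdot 100 = 0 \cdot 100 = 0$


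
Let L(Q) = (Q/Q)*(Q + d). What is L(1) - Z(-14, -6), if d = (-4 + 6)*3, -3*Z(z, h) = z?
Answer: 7/3 ≈ 2.3333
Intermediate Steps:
Z(z, h) = -z/3
d = 6 (d = 2*3 = 6)
L(Q) = 6 + Q (L(Q) = (Q/Q)*(Q + 6) = 1*(6 + Q) = 6 + Q)
L(1) - Z(-14, -6) = (6 + 1) - (-1)*(-14)/3 = 7 - 1*14/3 = 7 - 14/3 = 7/3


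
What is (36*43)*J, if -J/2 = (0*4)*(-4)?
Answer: 0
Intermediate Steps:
J = 0 (J = -2*0*4*(-4) = -0*(-4) = -2*0 = 0)
(36*43)*J = (36*43)*0 = 1548*0 = 0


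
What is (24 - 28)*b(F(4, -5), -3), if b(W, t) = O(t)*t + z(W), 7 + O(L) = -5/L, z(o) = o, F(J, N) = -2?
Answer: -56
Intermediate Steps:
O(L) = -7 - 5/L
b(W, t) = W + t*(-7 - 5/t) (b(W, t) = (-7 - 5/t)*t + W = t*(-7 - 5/t) + W = W + t*(-7 - 5/t))
(24 - 28)*b(F(4, -5), -3) = (24 - 28)*(-5 - 2 - 7*(-3)) = -4*(-5 - 2 + 21) = -4*14 = -56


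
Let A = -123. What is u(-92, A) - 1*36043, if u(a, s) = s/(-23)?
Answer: -828866/23 ≈ -36038.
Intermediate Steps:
u(a, s) = -s/23 (u(a, s) = s*(-1/23) = -s/23)
u(-92, A) - 1*36043 = -1/23*(-123) - 1*36043 = 123/23 - 36043 = -828866/23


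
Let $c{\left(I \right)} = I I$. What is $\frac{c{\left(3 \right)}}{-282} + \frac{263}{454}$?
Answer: $\frac{5840}{10669} \approx 0.54738$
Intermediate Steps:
$c{\left(I \right)} = I^{2}$
$\frac{c{\left(3 \right)}}{-282} + \frac{263}{454} = \frac{3^{2}}{-282} + \frac{263}{454} = 9 \left(- \frac{1}{282}\right) + 263 \cdot \frac{1}{454} = - \frac{3}{94} + \frac{263}{454} = \frac{5840}{10669}$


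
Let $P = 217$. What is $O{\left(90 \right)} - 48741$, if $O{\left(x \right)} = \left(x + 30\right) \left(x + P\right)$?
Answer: $-11901$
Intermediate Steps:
$O{\left(x \right)} = \left(30 + x\right) \left(217 + x\right)$ ($O{\left(x \right)} = \left(x + 30\right) \left(x + 217\right) = \left(30 + x\right) \left(217 + x\right)$)
$O{\left(90 \right)} - 48741 = \left(6510 + 90^{2} + 247 \cdot 90\right) - 48741 = \left(6510 + 8100 + 22230\right) - 48741 = 36840 - 48741 = -11901$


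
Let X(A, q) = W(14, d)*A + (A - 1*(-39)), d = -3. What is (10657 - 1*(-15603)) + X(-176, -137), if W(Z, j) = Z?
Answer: 23659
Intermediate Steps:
X(A, q) = 39 + 15*A (X(A, q) = 14*A + (A - 1*(-39)) = 14*A + (A + 39) = 14*A + (39 + A) = 39 + 15*A)
(10657 - 1*(-15603)) + X(-176, -137) = (10657 - 1*(-15603)) + (39 + 15*(-176)) = (10657 + 15603) + (39 - 2640) = 26260 - 2601 = 23659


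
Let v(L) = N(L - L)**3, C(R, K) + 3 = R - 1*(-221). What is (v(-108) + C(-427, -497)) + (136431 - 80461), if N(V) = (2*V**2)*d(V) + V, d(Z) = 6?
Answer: 55761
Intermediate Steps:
C(R, K) = 218 + R (C(R, K) = -3 + (R - 1*(-221)) = -3 + (R + 221) = -3 + (221 + R) = 218 + R)
N(V) = V + 12*V**2 (N(V) = (2*V**2)*6 + V = 12*V**2 + V = V + 12*V**2)
v(L) = 0 (v(L) = ((L - L)*(1 + 12*(L - L)))**3 = (0*(1 + 12*0))**3 = (0*(1 + 0))**3 = (0*1)**3 = 0**3 = 0)
(v(-108) + C(-427, -497)) + (136431 - 80461) = (0 + (218 - 427)) + (136431 - 80461) = (0 - 209) + 55970 = -209 + 55970 = 55761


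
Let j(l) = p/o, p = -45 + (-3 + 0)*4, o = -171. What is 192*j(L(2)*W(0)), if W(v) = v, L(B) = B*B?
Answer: 64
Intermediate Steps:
L(B) = B**2
p = -57 (p = -45 - 3*4 = -45 - 12 = -57)
j(l) = 1/3 (j(l) = -57/(-171) = -57*(-1/171) = 1/3)
192*j(L(2)*W(0)) = 192*(1/3) = 64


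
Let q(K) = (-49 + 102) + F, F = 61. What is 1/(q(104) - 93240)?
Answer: -1/93126 ≈ -1.0738e-5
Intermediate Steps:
q(K) = 114 (q(K) = (-49 + 102) + 61 = 53 + 61 = 114)
1/(q(104) - 93240) = 1/(114 - 93240) = 1/(-93126) = -1/93126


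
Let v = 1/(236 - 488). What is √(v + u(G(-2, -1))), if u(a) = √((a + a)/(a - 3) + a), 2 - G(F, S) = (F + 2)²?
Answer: √(-7 + 1764*I*√2)/42 ≈ 0.83972 + 0.84208*I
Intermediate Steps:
G(F, S) = 2 - (2 + F)² (G(F, S) = 2 - (F + 2)² = 2 - (2 + F)²)
v = -1/252 (v = 1/(-252) = -1/252 ≈ -0.0039683)
u(a) = √(a + 2*a/(-3 + a)) (u(a) = √((2*a)/(-3 + a) + a) = √(2*a/(-3 + a) + a) = √(a + 2*a/(-3 + a)))
√(v + u(G(-2, -1))) = √(-1/252 + √((2 - (2 - 2)²)*(-1 + (2 - (2 - 2)²))/(-3 + (2 - (2 - 2)²)))) = √(-1/252 + √((2 - 1*0²)*(-1 + (2 - 1*0²))/(-3 + (2 - 1*0²)))) = √(-1/252 + √((2 - 1*0)*(-1 + (2 - 1*0))/(-3 + (2 - 1*0)))) = √(-1/252 + √((2 + 0)*(-1 + (2 + 0))/(-3 + (2 + 0)))) = √(-1/252 + √(2*(-1 + 2)/(-3 + 2))) = √(-1/252 + √(2*1/(-1))) = √(-1/252 + √(2*(-1)*1)) = √(-1/252 + √(-2)) = √(-1/252 + I*√2)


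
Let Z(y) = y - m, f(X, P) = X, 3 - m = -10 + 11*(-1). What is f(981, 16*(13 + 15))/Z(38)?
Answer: 981/14 ≈ 70.071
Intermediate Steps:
m = 24 (m = 3 - (-10 + 11*(-1)) = 3 - (-10 - 11) = 3 - 1*(-21) = 3 + 21 = 24)
Z(y) = -24 + y (Z(y) = y - 1*24 = y - 24 = -24 + y)
f(981, 16*(13 + 15))/Z(38) = 981/(-24 + 38) = 981/14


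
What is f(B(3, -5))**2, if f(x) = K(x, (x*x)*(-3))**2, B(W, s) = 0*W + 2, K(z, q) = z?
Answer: 16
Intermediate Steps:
B(W, s) = 2 (B(W, s) = 0 + 2 = 2)
f(x) = x**2
f(B(3, -5))**2 = (2**2)**2 = 4**2 = 16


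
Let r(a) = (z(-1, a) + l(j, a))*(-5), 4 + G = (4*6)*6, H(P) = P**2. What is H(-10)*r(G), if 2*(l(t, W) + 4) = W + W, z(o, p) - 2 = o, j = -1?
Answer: -68500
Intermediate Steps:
z(o, p) = 2 + o
l(t, W) = -4 + W (l(t, W) = -4 + (W + W)/2 = -4 + (2*W)/2 = -4 + W)
G = 140 (G = -4 + (4*6)*6 = -4 + 24*6 = -4 + 144 = 140)
r(a) = 15 - 5*a (r(a) = ((2 - 1) + (-4 + a))*(-5) = (1 + (-4 + a))*(-5) = (-3 + a)*(-5) = 15 - 5*a)
H(-10)*r(G) = (-10)**2*(15 - 5*140) = 100*(15 - 700) = 100*(-685) = -68500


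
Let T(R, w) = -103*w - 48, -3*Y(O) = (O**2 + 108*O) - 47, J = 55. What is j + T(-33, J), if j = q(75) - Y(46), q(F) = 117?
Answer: -9751/3 ≈ -3250.3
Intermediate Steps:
Y(O) = 47/3 - 36*O - O**2/3 (Y(O) = -((O**2 + 108*O) - 47)/3 = -(-47 + O**2 + 108*O)/3 = 47/3 - 36*O - O**2/3)
T(R, w) = -48 - 103*w
j = 7388/3 (j = 117 - (47/3 - 36*46 - 1/3*46**2) = 117 - (47/3 - 1656 - 1/3*2116) = 117 - (47/3 - 1656 - 2116/3) = 117 - 1*(-7037/3) = 117 + 7037/3 = 7388/3 ≈ 2462.7)
j + T(-33, J) = 7388/3 + (-48 - 103*55) = 7388/3 + (-48 - 5665) = 7388/3 - 5713 = -9751/3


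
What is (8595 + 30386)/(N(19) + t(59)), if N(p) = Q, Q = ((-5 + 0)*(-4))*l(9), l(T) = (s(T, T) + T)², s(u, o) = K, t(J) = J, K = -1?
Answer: 38981/1339 ≈ 29.112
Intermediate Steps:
s(u, o) = -1
l(T) = (-1 + T)²
Q = 1280 (Q = ((-5 + 0)*(-4))*(-1 + 9)² = -5*(-4)*8² = 20*64 = 1280)
N(p) = 1280
(8595 + 30386)/(N(19) + t(59)) = (8595 + 30386)/(1280 + 59) = 38981/1339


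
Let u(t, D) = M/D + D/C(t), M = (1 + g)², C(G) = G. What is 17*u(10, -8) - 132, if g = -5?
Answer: -898/5 ≈ -179.60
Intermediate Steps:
M = 16 (M = (1 - 5)² = (-4)² = 16)
u(t, D) = 16/D + D/t
17*u(10, -8) - 132 = 17*(16/(-8) - 8/10) - 132 = 17*(16*(-⅛) - 8*⅒) - 132 = 17*(-2 - ⅘) - 132 = 17*(-14/5) - 132 = -238/5 - 132 = -898/5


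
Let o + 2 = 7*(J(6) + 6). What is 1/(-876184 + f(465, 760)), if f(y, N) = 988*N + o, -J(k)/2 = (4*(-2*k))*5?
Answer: -1/121904 ≈ -8.2032e-6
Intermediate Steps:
J(k) = 80*k (J(k) = -2*4*(-2*k)*5 = -2*(-8*k)*5 = -(-80)*k = 80*k)
o = 3400 (o = -2 + 7*(80*6 + 6) = -2 + 7*(480 + 6) = -2 + 7*486 = -2 + 3402 = 3400)
f(y, N) = 3400 + 988*N (f(y, N) = 988*N + 3400 = 3400 + 988*N)
1/(-876184 + f(465, 760)) = 1/(-876184 + (3400 + 988*760)) = 1/(-876184 + (3400 + 750880)) = 1/(-876184 + 754280) = 1/(-121904) = -1/121904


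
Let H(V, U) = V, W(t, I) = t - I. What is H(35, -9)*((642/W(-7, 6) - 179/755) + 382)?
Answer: 22836051/1963 ≈ 11633.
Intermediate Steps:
H(35, -9)*((642/W(-7, 6) - 179/755) + 382) = 35*((642/(-7 - 1*6) - 179/755) + 382) = 35*((642/(-7 - 6) - 179*1/755) + 382) = 35*((642/(-13) - 179/755) + 382) = 35*((642*(-1/13) - 179/755) + 382) = 35*((-642/13 - 179/755) + 382) = 35*(-487037/9815 + 382) = 35*(3262293/9815) = 22836051/1963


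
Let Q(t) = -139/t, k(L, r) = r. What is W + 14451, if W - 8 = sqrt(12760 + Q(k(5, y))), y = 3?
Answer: 14459 + sqrt(114423)/3 ≈ 14572.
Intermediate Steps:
W = 8 + sqrt(114423)/3 (W = 8 + sqrt(12760 - 139/3) = 8 + sqrt(38141/3) = 8 + sqrt(114423)/3 ≈ 120.75)
W + 14451 = (8 + sqrt(114423)/3) + 14451 = 14459 + sqrt(114423)/3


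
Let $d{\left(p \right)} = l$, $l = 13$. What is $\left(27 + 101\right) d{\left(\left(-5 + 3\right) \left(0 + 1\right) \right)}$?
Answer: $1664$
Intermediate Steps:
$d{\left(p \right)} = 13$
$\left(27 + 101\right) d{\left(\left(-5 + 3\right) \left(0 + 1\right) \right)} = \left(27 + 101\right) 13 = 128 \cdot 13 = 1664$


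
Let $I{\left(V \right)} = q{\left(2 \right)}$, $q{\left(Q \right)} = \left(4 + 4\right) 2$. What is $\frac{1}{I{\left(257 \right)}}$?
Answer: $\frac{1}{16} \approx 0.0625$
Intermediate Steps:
$q{\left(Q \right)} = 16$ ($q{\left(Q \right)} = 8 \cdot 2 = 16$)
$I{\left(V \right)} = 16$
$\frac{1}{I{\left(257 \right)}} = \frac{1}{16}$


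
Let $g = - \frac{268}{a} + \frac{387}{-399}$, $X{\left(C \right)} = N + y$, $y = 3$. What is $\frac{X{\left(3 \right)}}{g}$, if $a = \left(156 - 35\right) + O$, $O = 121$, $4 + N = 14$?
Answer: $- \frac{209209}{33431} \approx -6.2579$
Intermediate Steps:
$N = 10$ ($N = -4 + 14 = 10$)
$a = 242$ ($a = \left(156 - 35\right) + 121 = 121 + 121 = 242$)
$X{\left(C \right)} = 13$ ($X{\left(C \right)} = 10 + 3 = 13$)
$g = - \frac{33431}{16093}$ ($g = - \frac{268}{242} + \frac{387}{-399} = \left(-268\right) \frac{1}{242} + 387 \left(- \frac{1}{399}\right) = - \frac{134}{121} - \frac{129}{133} = - \frac{33431}{16093} \approx -2.0774$)
$\frac{X{\left(3 \right)}}{g} = \frac{13}{- \frac{33431}{16093}} = 13 \left(- \frac{16093}{33431}\right) = - \frac{209209}{33431}$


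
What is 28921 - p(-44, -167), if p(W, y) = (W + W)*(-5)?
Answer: 28481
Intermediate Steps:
p(W, y) = -10*W (p(W, y) = (2*W)*(-5) = -10*W)
28921 - p(-44, -167) = 28921 - (-10)*(-44) = 28921 - 1*440 = 28921 - 440 = 28481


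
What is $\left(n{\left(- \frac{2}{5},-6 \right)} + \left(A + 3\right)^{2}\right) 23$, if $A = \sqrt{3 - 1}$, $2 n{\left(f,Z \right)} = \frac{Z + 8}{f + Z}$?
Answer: $\frac{7981}{32} + 138 \sqrt{2} \approx 444.57$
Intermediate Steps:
$n{\left(f,Z \right)} = \frac{8 + Z}{2 \left(Z + f\right)}$ ($n{\left(f,Z \right)} = \frac{\left(Z + 8\right) \frac{1}{f + Z}}{2} = \frac{\left(8 + Z\right) \frac{1}{Z + f}}{2} = \frac{\frac{1}{Z + f} \left(8 + Z\right)}{2} = \frac{8 + Z}{2 \left(Z + f\right)}$)
$A = \sqrt{2} \approx 1.4142$
$\left(n{\left(- \frac{2}{5},-6 \right)} + \left(A + 3\right)^{2}\right) 23 = \left(\frac{4 + \frac{1}{2} \left(-6\right)}{-6 - \frac{2}{5}} + \left(\sqrt{2} + 3\right)^{2}\right) 23 = \left(\frac{4 - 3}{-6 - \frac{2}{5}} + \left(3 + \sqrt{2}\right)^{2}\right) 23 = \left(\frac{1}{-6 - \frac{2}{5}} \cdot 1 + \left(3 + \sqrt{2}\right)^{2}\right) 23 = \left(\frac{1}{- \frac{32}{5}} \cdot 1 + \left(3 + \sqrt{2}\right)^{2}\right) 23 = \left(\left(- \frac{5}{32}\right) 1 + \left(3 + \sqrt{2}\right)^{2}\right) 23 = \left(- \frac{5}{32} + \left(3 + \sqrt{2}\right)^{2}\right) 23 = - \frac{115}{32} + 23 \left(3 + \sqrt{2}\right)^{2}$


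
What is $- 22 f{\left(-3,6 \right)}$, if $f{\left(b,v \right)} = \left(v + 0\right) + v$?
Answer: $-264$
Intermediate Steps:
$f{\left(b,v \right)} = 2 v$ ($f{\left(b,v \right)} = v + v = 2 v$)
$- 22 f{\left(-3,6 \right)} = - 22 \cdot 2 \cdot 6 = \left(-22\right) 12 = -264$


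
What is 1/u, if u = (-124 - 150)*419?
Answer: -1/114806 ≈ -8.7103e-6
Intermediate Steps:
u = -114806 (u = -274*419 = -114806)
1/u = 1/(-114806) = -1/114806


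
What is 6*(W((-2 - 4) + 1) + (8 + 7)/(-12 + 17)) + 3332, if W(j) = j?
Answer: 3320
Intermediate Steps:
6*(W((-2 - 4) + 1) + (8 + 7)/(-12 + 17)) + 3332 = 6*(((-2 - 4) + 1) + (8 + 7)/(-12 + 17)) + 3332 = 6*((-6 + 1) + 15/5) + 3332 = 6*(-5 + 15*(⅕)) + 3332 = 6*(-5 + 3) + 3332 = 6*(-2) + 3332 = -12 + 3332 = 3320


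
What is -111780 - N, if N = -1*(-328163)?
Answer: -439943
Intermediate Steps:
N = 328163
-111780 - N = -111780 - 1*328163 = -111780 - 328163 = -439943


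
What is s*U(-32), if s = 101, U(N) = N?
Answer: -3232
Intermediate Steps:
s*U(-32) = 101*(-32) = -3232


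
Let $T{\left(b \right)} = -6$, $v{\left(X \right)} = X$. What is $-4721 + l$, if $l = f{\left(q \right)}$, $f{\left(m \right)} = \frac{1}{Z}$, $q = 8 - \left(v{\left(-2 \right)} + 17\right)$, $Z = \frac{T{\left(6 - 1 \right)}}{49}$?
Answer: $- \frac{28375}{6} \approx -4729.2$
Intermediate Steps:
$Z = - \frac{6}{49} \approx -0.12245$
$q = -7$ ($q = 8 - \left(-2 + 17\right) = 8 - 15 = -7$)
$f{\left(m \right)} = - \frac{49}{6}$ ($f{\left(m \right)} = \frac{1}{- \frac{6}{49}} = - \frac{49}{6}$)
$l = - \frac{49}{6} \approx -8.1667$
$-4721 + l = -4721 - \frac{49}{6} = - \frac{28375}{6}$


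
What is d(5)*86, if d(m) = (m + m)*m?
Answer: 4300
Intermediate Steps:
d(m) = 2*m² (d(m) = (2*m)*m = 2*m²)
d(5)*86 = (2*5²)*86 = (2*25)*86 = 50*86 = 4300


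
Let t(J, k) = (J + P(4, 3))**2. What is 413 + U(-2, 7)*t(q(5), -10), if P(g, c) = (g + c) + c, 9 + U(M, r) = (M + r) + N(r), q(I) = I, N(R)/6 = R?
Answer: 8963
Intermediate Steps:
N(R) = 6*R
U(M, r) = -9 + M + 7*r (U(M, r) = -9 + ((M + r) + 6*r) = -9 + (M + 7*r) = -9 + M + 7*r)
P(g, c) = g + 2*c (P(g, c) = (c + g) + c = g + 2*c)
t(J, k) = (10 + J)**2 (t(J, k) = (J + (4 + 2*3))**2 = (J + (4 + 6))**2 = (J + 10)**2 = (10 + J)**2)
413 + U(-2, 7)*t(q(5), -10) = 413 + (-9 - 2 + 7*7)*(10 + 5)**2 = 413 + (-9 - 2 + 49)*15**2 = 413 + 38*225 = 413 + 8550 = 8963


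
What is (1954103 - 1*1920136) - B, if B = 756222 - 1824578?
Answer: 1102323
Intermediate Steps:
B = -1068356
(1954103 - 1*1920136) - B = (1954103 - 1*1920136) - 1*(-1068356) = (1954103 - 1920136) + 1068356 = 33967 + 1068356 = 1102323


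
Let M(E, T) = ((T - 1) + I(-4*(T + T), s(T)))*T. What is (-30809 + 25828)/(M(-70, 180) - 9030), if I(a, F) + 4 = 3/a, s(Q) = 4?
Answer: -39848/179757 ≈ -0.22168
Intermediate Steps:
I(a, F) = -4 + 3/a
M(E, T) = T*(-5 + T - 3/(8*T)) (M(E, T) = ((T - 1) + (-4 + 3/((-4*(T + T)))))*T = ((-1 + T) + (-4 + 3/((-8*T))))*T = ((-1 + T) + (-4 + 3*(-1/(8*T))))*T = ((-1 + T) + (-4 - 3/(8*T)))*T = (-5 + T - 3/(8*T))*T = T*(-5 + T - 3/(8*T)))
(-30809 + 25828)/(M(-70, 180) - 9030) = (-30809 + 25828)/((-3/8 + 180*(-5 + 180)) - 9030) = -4981/((-3/8 + 180*175) - 9030) = -4981/((-3/8 + 31500) - 9030) = -4981/(251997/8 - 9030) = -4981/179757/8 = -4981*8/179757 = -39848/179757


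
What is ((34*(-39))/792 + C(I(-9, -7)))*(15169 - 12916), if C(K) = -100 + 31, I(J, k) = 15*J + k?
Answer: -7006079/44 ≈ -1.5923e+5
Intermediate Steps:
I(J, k) = k + 15*J
C(K) = -69
((34*(-39))/792 + C(I(-9, -7)))*(15169 - 12916) = ((34*(-39))/792 - 69)*(15169 - 12916) = (-1326*1/792 - 69)*2253 = (-221/132 - 69)*2253 = -9329/132*2253 = -7006079/44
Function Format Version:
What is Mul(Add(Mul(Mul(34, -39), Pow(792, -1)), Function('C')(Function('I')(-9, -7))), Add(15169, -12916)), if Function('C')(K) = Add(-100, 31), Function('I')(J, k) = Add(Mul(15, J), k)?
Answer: Rational(-7006079, 44) ≈ -1.5923e+5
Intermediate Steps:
Function('I')(J, k) = Add(k, Mul(15, J))
Function('C')(K) = -69
Mul(Add(Mul(Mul(34, -39), Pow(792, -1)), Function('C')(Function('I')(-9, -7))), Add(15169, -12916)) = Mul(Add(Mul(Mul(34, -39), Pow(792, -1)), -69), Add(15169, -12916)) = Mul(Add(Mul(-1326, Rational(1, 792)), -69), 2253) = Mul(Add(Rational(-221, 132), -69), 2253) = Mul(Rational(-9329, 132), 2253) = Rational(-7006079, 44)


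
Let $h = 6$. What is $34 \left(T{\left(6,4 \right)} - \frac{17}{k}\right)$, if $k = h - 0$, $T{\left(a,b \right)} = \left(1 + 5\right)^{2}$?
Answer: $\frac{3383}{3} \approx 1127.7$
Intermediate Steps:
$T{\left(a,b \right)} = 36$ ($T{\left(a,b \right)} = 6^{2} = 36$)
$k = 6$ ($k = 6 - 0 = 6 + 0 = 6$)
$34 \left(T{\left(6,4 \right)} - \frac{17}{k}\right) = 34 \left(36 - \frac{17}{6}\right) = 34 \cdot \frac{199}{6} = \frac{3383}{3}$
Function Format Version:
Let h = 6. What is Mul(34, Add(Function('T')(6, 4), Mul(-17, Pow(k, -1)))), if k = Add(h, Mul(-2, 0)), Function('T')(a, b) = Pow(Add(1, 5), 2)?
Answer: Rational(3383, 3) ≈ 1127.7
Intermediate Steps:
Function('T')(a, b) = 36 (Function('T')(a, b) = Pow(6, 2) = 36)
k = 6 (k = Add(6, Mul(-2, 0)) = Add(6, 0) = 6)
Mul(34, Add(Function('T')(6, 4), Mul(-17, Pow(k, -1)))) = Mul(34, Add(36, Mul(-17, Pow(6, -1)))) = Mul(34, Add(36, Mul(-17, Rational(1, 6)))) = Mul(34, Add(36, Rational(-17, 6))) = Mul(34, Rational(199, 6)) = Rational(3383, 3)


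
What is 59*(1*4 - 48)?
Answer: -2596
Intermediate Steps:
59*(1*4 - 48) = 59*(4 - 48) = 59*(-44) = -2596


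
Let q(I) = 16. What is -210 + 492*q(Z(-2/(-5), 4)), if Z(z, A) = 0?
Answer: 7662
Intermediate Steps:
-210 + 492*q(Z(-2/(-5), 4)) = -210 + 492*16 = -210 + 7872 = 7662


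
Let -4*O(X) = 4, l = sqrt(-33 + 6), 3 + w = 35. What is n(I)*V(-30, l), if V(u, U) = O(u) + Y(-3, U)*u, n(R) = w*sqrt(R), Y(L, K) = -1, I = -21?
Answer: 928*I*sqrt(21) ≈ 4252.6*I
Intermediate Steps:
w = 32 (w = -3 + 35 = 32)
l = 3*I*sqrt(3) (l = sqrt(-27) = 3*I*sqrt(3) ≈ 5.1962*I)
O(X) = -1 (O(X) = -1/4*4 = -1)
n(R) = 32*sqrt(R)
V(u, U) = -1 - u
n(I)*V(-30, l) = (32*sqrt(-21))*(-1 - 1*(-30)) = (32*(I*sqrt(21)))*(-1 + 30) = (32*I*sqrt(21))*29 = 928*I*sqrt(21)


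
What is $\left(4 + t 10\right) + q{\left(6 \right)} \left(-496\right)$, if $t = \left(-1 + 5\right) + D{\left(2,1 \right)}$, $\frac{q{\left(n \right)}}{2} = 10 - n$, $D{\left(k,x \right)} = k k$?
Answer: $-3884$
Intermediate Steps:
$D{\left(k,x \right)} = k^{2}$
$q{\left(n \right)} = 20 - 2 n$ ($q{\left(n \right)} = 2 \left(10 - n\right) = 20 - 2 n$)
$t = 8$ ($t = \left(-1 + 5\right) + 2^{2} = 4 + 4 = 8$)
$\left(4 + t 10\right) + q{\left(6 \right)} \left(-496\right) = \left(4 + 8 \cdot 10\right) + \left(20 - 12\right) \left(-496\right) = \left(4 + 80\right) + \left(20 - 12\right) \left(-496\right) = 84 + 8 \left(-496\right) = 84 - 3968 = -3884$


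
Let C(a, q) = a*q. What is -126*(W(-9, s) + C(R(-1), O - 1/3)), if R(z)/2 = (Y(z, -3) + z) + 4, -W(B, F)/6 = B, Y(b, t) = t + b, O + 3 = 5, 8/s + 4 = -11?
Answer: -6384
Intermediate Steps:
s = -8/15 (s = 8/(-4 - 11) = 8/(-15) = 8*(-1/15) = -8/15 ≈ -0.53333)
O = 2 (O = -3 + 5 = 2)
Y(b, t) = b + t
W(B, F) = -6*B
R(z) = 2 + 4*z (R(z) = 2*(((z - 3) + z) + 4) = 2*(((-3 + z) + z) + 4) = 2*((-3 + 2*z) + 4) = 2*(1 + 2*z) = 2 + 4*z)
-126*(W(-9, s) + C(R(-1), O - 1/3)) = -126*(-6*(-9) + (2 + 4*(-1))*(2 - 1/3)) = -126*(54 + (2 - 4)*(2 - 1/3)) = -126*(54 - 2*(2 - 1*1/3)) = -126*(54 - 2*(2 - 1/3)) = -126*(54 - 2*5/3) = -126*(54 - 10/3) = -126*152/3 = -6384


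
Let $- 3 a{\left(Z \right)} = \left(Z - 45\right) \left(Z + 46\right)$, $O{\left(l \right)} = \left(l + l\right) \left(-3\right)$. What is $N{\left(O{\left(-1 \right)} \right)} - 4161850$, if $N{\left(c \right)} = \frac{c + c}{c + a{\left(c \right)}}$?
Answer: $- \frac{1419190844}{341} \approx -4.1618 \cdot 10^{6}$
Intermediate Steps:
$O{\left(l \right)} = - 6 l$ ($O{\left(l \right)} = 2 l \left(-3\right) = - 6 l$)
$a{\left(Z \right)} = - \frac{\left(-45 + Z\right) \left(46 + Z\right)}{3}$ ($a{\left(Z \right)} = - \frac{\left(Z - 45\right) \left(Z + 46\right)}{3} = - \frac{\left(-45 + Z\right) \left(46 + Z\right)}{3}$)
$N{\left(c \right)} = \frac{2 c}{690 - \frac{c^{2}}{3} + \frac{2 c}{3}}$ ($N{\left(c \right)} = \frac{c + c}{c - \left(-690 + \frac{c}{3} + \frac{c^{2}}{3}\right)} = \frac{2 c}{690 - \frac{c^{2}}{3} + \frac{2 c}{3}}$)
$N{\left(O{\left(-1 \right)} \right)} - 4161850 = \frac{6 \left(\left(-6\right) \left(-1\right)\right)}{2070 - \left(\left(-6\right) \left(-1\right)\right)^{2} + 2 \left(\left(-6\right) \left(-1\right)\right)} - 4161850 = 6 \cdot 6 \frac{1}{2070 - 6^{2} + 2 \cdot 6} - 4161850 = 6 \cdot 6 \frac{1}{2070 - 36 + 12} - 4161850 = 6 \cdot 6 \cdot \frac{1}{2046} - 4161850 = \frac{6}{341} - 4161850 = - \frac{1419190844}{341}$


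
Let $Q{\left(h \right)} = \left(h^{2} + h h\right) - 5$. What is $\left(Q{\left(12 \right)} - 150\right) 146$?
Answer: $19418$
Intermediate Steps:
$Q{\left(h \right)} = -5 + 2 h^{2}$ ($Q{\left(h \right)} = \left(h^{2} + h^{2}\right) - 5 = 2 h^{2} - 5 = -5 + 2 h^{2}$)
$\left(Q{\left(12 \right)} - 150\right) 146 = \left(\left(-5 + 2 \cdot 12^{2}\right) - 150\right) 146 = \left(\left(-5 + 2 \cdot 144\right) - 150\right) 146 = \left(\left(-5 + 288\right) - 150\right) 146 = \left(283 - 150\right) 146 = 133 \cdot 146 = 19418$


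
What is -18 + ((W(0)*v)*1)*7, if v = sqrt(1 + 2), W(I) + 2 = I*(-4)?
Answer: -18 - 14*sqrt(3) ≈ -42.249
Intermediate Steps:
W(I) = -2 - 4*I (W(I) = -2 + I*(-4) = -2 - 4*I)
v = sqrt(3) ≈ 1.7320
-18 + ((W(0)*v)*1)*7 = -18 + (((-2 - 4*0)*sqrt(3))*1)*7 = -18 + (((-2 + 0)*sqrt(3))*1)*7 = -18 + (-2*sqrt(3)*1)*7 = -18 - 2*sqrt(3)*7 = -18 - 14*sqrt(3)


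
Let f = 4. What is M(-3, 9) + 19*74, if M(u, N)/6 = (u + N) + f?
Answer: 1466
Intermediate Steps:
M(u, N) = 24 + 6*N + 6*u (M(u, N) = 6*((u + N) + 4) = 6*((N + u) + 4) = 6*(4 + N + u) = 24 + 6*N + 6*u)
M(-3, 9) + 19*74 = (24 + 6*9 + 6*(-3)) + 19*74 = (24 + 54 - 18) + 1406 = 60 + 1406 = 1466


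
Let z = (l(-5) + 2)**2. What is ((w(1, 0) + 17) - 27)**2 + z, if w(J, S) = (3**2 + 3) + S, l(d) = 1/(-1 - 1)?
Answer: 25/4 ≈ 6.2500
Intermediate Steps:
l(d) = -1/2 (l(d) = 1/(-2) = -1/2)
w(J, S) = 12 + S (w(J, S) = (9 + 3) + S = 12 + S)
z = 9/4 (z = (-1/2 + 2)**2 = (3/2)**2 = 9/4 ≈ 2.2500)
((w(1, 0) + 17) - 27)**2 + z = (((12 + 0) + 17) - 27)**2 + 9/4 = ((12 + 17) - 27)**2 + 9/4 = (29 - 27)**2 + 9/4 = 2**2 + 9/4 = 4 + 9/4 = 25/4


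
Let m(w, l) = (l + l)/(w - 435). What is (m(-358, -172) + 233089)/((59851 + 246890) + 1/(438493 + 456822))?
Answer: 165489953870115/217781446003888 ≈ 0.75989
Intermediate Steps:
m(w, l) = 2*l/(-435 + w) (m(w, l) = (2*l)/(-435 + w) = 2*l/(-435 + w))
(m(-358, -172) + 233089)/((59851 + 246890) + 1/(438493 + 456822)) = (2*(-172)/(-435 - 358) + 233089)/((59851 + 246890) + 1/(438493 + 456822)) = (2*(-172)/(-793) + 233089)/(306741 + 1/895315) = (2*(-172)*(-1/793) + 233089)/(306741 + 1/895315) = (344/793 + 233089)/(274629818416/895315) = (184839921/793)*(895315/274629818416) = 165489953870115/217781446003888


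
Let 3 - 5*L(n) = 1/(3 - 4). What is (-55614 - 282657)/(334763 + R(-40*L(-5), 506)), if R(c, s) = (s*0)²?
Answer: -338271/334763 ≈ -1.0105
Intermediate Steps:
L(n) = ⅘ (L(n) = ⅗ - 1/(5*(3 - 4)) = ⅗ - ⅕/(-1) = ⅗ - ⅕*(-1) = ⅗ + ⅕ = ⅘)
R(c, s) = 0 (R(c, s) = 0² = 0)
(-55614 - 282657)/(334763 + R(-40*L(-5), 506)) = (-55614 - 282657)/(334763 + 0) = -338271/334763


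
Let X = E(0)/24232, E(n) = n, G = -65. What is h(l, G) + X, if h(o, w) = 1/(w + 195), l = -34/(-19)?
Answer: 1/130 ≈ 0.0076923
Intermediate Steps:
l = 34/19 (l = -34*(-1/19) = 34/19 ≈ 1.7895)
h(o, w) = 1/(195 + w)
X = 0 (X = 0/24232 = 0*(1/24232) = 0)
h(l, G) + X = 1/(195 - 65) + 0 = 1/130 + 0 = 1/130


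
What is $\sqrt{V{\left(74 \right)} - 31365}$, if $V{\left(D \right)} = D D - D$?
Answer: $i \sqrt{25963} \approx 161.13 i$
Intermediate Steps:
$V{\left(D \right)} = D^{2} - D$
$\sqrt{V{\left(74 \right)} - 31365} = \sqrt{74 \left(-1 + 74\right) - 31365} = \sqrt{74 \cdot 73 - 31365} = \sqrt{5402 - 31365} = \sqrt{-25963} = i \sqrt{25963}$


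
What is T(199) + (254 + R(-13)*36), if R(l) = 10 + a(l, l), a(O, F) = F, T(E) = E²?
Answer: 39747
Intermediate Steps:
R(l) = 10 + l
T(199) + (254 + R(-13)*36) = 199² + (254 + (10 - 13)*36) = 39601 + (254 - 3*36) = 39601 + (254 - 108) = 39601 + 146 = 39747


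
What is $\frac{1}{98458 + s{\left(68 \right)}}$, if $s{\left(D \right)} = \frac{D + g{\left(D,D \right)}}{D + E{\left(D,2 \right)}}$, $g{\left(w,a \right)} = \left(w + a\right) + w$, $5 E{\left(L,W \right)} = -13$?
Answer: $\frac{327}{32197126} \approx 1.0156 \cdot 10^{-5}$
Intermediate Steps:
$E{\left(L,W \right)} = - \frac{13}{5}$ ($E{\left(L,W \right)} = \frac{1}{5} \left(-13\right) = - \frac{13}{5}$)
$g{\left(w,a \right)} = a + 2 w$ ($g{\left(w,a \right)} = \left(a + w\right) + w = a + 2 w$)
$s{\left(D \right)} = \frac{4 D}{- \frac{13}{5} + D}$ ($s{\left(D \right)} = \frac{D + \left(D + 2 D\right)}{D - \frac{13}{5}} = \frac{D + 3 D}{- \frac{13}{5} + D} = \frac{4 D}{- \frac{13}{5} + D}$)
$\frac{1}{98458 + s{\left(68 \right)}} = \frac{1}{98458 + 20 \cdot 68 \frac{1}{-13 + 5 \cdot 68}} = \frac{1}{98458 + 20 \cdot 68 \frac{1}{-13 + 340}} = \frac{1}{98458 + 20 \cdot 68 \cdot \frac{1}{327}} = \frac{1}{98458 + \frac{1360}{327}} = \frac{1}{\frac{32197126}{327}} = \frac{327}{32197126}$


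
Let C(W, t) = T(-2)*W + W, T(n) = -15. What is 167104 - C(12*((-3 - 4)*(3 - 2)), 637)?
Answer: 165928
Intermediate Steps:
C(W, t) = -14*W (C(W, t) = -15*W + W = -14*W)
167104 - C(12*((-3 - 4)*(3 - 2)), 637) = 167104 - (-14)*12*((-3 - 4)*(3 - 2)) = 167104 - (-14)*12*(-7*1) = 167104 - (-14)*12*(-7) = 167104 - (-14)*(-84) = 167104 - 1*1176 = 167104 - 1176 = 165928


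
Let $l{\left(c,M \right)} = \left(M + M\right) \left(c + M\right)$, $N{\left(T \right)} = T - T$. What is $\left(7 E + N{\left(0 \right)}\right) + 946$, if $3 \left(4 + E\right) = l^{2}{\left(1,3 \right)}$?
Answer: $2262$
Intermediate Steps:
$N{\left(T \right)} = 0$
$l{\left(c,M \right)} = 2 M \left(M + c\right)$
$E = 188$ ($E = -4 + \frac{\left(2 \cdot 3 \left(3 + 1\right)\right)^{2}}{3} = -4 + \frac{\left(2 \cdot 3 \cdot 4\right)^{2}}{3} = -4 + \frac{24^{2}}{3} = -4 + \frac{1}{3} \cdot 576 = -4 + 192 = 188$)
$\left(7 E + N{\left(0 \right)}\right) + 946 = \left(7 \cdot 188 + 0\right) + 946 = \left(1316 + 0\right) + 946 = 1316 + 946 = 2262$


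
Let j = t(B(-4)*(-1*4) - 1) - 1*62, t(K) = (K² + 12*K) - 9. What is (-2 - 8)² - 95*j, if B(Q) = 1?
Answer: 10170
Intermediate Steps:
t(K) = -9 + K² + 12*K
j = -106 (j = (-9 + (1*(-1*4) - 1)² + 12*(1*(-1*4) - 1)) - 1*62 = (-9 + (1*(-4) - 1)² + 12*(1*(-4) - 1)) - 62 = (-9 + (-4 - 1)² + 12*(-4 - 1)) - 62 = (-9 + (-5)² + 12*(-5)) - 62 = (-9 + 25 - 60) - 62 = -44 - 62 = -106)
(-2 - 8)² - 95*j = (-2 - 8)² - 95*(-106) = (-10)² + 10070 = 100 + 10070 = 10170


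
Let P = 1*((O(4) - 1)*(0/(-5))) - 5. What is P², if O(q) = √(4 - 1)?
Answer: 25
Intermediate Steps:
O(q) = √3
P = -5 (P = 1*((√3 - 1)*(0/(-5))) - 5 = 1*((-1 + √3)*(0*(-⅕))) - 5 = 1*((-1 + √3)*0) - 5 = 1*0 - 5 = 0 - 5 = -5)
P² = (-5)² = 25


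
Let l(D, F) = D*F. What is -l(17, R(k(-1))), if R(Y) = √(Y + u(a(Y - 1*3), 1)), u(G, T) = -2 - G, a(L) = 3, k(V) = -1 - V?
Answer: -17*I*√5 ≈ -38.013*I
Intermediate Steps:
R(Y) = √(-5 + Y) (R(Y) = √(Y + (-2 - 1*3)) = √(Y + (-2 - 3)) = √(Y - 5) = √(-5 + Y))
-l(17, R(k(-1))) = -17*√(-5 + (-1 - 1*(-1))) = -17*√(-5 + (-1 + 1)) = -17*√(-5 + 0) = -17*√(-5) = -17*I*√5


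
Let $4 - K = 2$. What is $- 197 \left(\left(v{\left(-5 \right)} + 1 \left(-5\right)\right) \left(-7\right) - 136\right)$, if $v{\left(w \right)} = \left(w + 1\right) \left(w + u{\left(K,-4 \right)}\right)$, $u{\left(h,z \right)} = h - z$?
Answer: $14381$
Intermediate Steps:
$K = 2$ ($K = 4 - 2 = 2$)
$v{\left(w \right)} = \left(1 + w\right) \left(6 + w\right)$ ($v{\left(w \right)} = \left(w + 1\right) \left(w + \left(2 - -4\right)\right) = \left(1 + w\right) \left(w + \left(2 + 4\right)\right) = \left(1 + w\right) \left(w + 6\right) = \left(1 + w\right) \left(6 + w\right)$)
$- 197 \left(\left(v{\left(-5 \right)} + 1 \left(-5\right)\right) \left(-7\right) - 136\right) = - 197 \left(\left(\left(6 + \left(-5\right)^{2} + 7 \left(-5\right)\right) + 1 \left(-5\right)\right) \left(-7\right) - 136\right) = - 197 \left(\left(\left(6 + 25 - 35\right) - 5\right) \left(-7\right) - 136\right) = - 197 \left(\left(-4 - 5\right) \left(-7\right) - 136\right) = - 197 \left(\left(-9\right) \left(-7\right) - 136\right) = - 197 \left(63 - 136\right) = \left(-197\right) \left(-73\right) = 14381$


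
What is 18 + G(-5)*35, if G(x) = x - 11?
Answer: -542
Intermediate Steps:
G(x) = -11 + x
18 + G(-5)*35 = 18 + (-11 - 5)*35 = 18 - 16*35 = 18 - 560 = -542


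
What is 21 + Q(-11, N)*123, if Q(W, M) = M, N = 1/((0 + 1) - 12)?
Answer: 108/11 ≈ 9.8182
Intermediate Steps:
N = -1/11 (N = 1/(1 - 12) = 1/(-11) = -1/11 ≈ -0.090909)
21 + Q(-11, N)*123 = 21 - 1/11*123 = 21 - 123/11 = 108/11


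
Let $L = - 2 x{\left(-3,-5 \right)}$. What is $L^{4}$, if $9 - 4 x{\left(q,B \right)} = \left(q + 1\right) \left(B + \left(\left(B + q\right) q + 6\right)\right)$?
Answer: $\frac{12117361}{16} \approx 7.5734 \cdot 10^{5}$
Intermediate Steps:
$x{\left(q,B \right)} = \frac{9}{4} - \frac{\left(1 + q\right) \left(6 + B + q \left(B + q\right)\right)}{4}$ ($x{\left(q,B \right)} = \frac{9}{4} - \frac{\left(q + 1\right) \left(B + \left(\left(B + q\right) q + 6\right)\right)}{4} = \frac{9}{4} - \frac{\left(1 + q\right) \left(B + \left(q \left(B + q\right) + 6\right)\right)}{4} = \frac{9}{4} - \frac{\left(1 + q\right) \left(B + \left(6 + q \left(B + q\right)\right)\right)}{4} = \frac{9}{4} - \frac{\left(1 + q\right) \left(6 + B + q \left(B + q\right)\right)}{4}$)
$L = - \frac{59}{2}$ ($L = - 2 \left(\frac{3}{4} - - \frac{9}{2} - - \frac{5}{4} - \frac{\left(-3\right)^{2}}{4} - \frac{\left(-3\right)^{3}}{4} - \left(- \frac{5}{2}\right) \left(-3\right) - - \frac{5 \left(-3\right)^{2}}{4}\right) = - 2 \left(\frac{3}{4} + \frac{9}{2} + \frac{5}{4} - \frac{9}{4} - - \frac{27}{4} - \frac{15}{2} - \left(- \frac{5}{4}\right) 9\right) = - 2 \left(\frac{3}{4} + \frac{9}{2} + \frac{5}{4} - \frac{9}{4} + \frac{27}{4} - \frac{15}{2} + \frac{45}{4}\right) = \left(-2\right) \frac{59}{4} = - \frac{59}{2} \approx -29.5$)
$L^{4} = \left(- \frac{59}{2}\right)^{4} = \frac{12117361}{16}$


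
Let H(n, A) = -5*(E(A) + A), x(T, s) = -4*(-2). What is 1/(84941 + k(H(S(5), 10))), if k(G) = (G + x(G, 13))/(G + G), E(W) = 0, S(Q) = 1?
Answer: 50/4247071 ≈ 1.1773e-5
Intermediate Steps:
x(T, s) = 8
H(n, A) = -5*A (H(n, A) = -5*(0 + A) = -5*A)
k(G) = (8 + G)/(2*G) (k(G) = (G + 8)/(G + G) = (8 + G)/((2*G)) = (8 + G)*(1/(2*G)) = (8 + G)/(2*G))
1/(84941 + k(H(S(5), 10))) = 1/(84941 + (8 - 5*10)/(2*((-5*10)))) = 1/(84941 + (½)*(8 - 50)/(-50)) = 1/(84941 + (½)*(-1/50)*(-42)) = 1/(84941 + 21/50) = 1/(4247071/50) = 50/4247071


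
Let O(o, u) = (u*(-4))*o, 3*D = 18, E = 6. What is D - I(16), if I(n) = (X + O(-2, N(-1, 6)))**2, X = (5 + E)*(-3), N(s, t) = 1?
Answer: -619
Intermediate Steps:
D = 6 (D = (1/3)*18 = 6)
O(o, u) = -4*o*u (O(o, u) = (-4*u)*o = -4*o*u)
X = -33 (X = (5 + 6)*(-3) = 11*(-3) = -33)
I(n) = 625 (I(n) = (-33 - 4*(-2)*1)**2 = (-33 + 8)**2 = (-25)**2 = 625)
D - I(16) = 6 - 1*625 = 6 - 625 = -619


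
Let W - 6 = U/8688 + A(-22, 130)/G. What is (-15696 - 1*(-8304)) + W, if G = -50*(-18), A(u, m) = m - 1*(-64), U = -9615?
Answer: -4813298269/651600 ≈ -7386.9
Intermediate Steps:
A(u, m) = 64 + m (A(u, m) = m + 64 = 64 + m)
G = 900
W = 3328931/651600 (W = 6 + (-9615/8688 + (64 + 130)/900) = 6 + (-9615*1/8688 + 194*(1/900)) = 6 + (-3205/2896 + 97/450) = 6 - 580669/651600 = 3328931/651600 ≈ 5.1089)
(-15696 - 1*(-8304)) + W = (-15696 - 1*(-8304)) + 3328931/651600 = (-15696 + 8304) + 3328931/651600 = -7392 + 3328931/651600 = -4813298269/651600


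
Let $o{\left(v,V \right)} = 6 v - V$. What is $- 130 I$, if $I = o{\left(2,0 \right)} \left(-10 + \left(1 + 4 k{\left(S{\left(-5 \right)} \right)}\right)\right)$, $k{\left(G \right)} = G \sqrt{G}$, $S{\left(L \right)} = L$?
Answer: $14040 + 31200 i \sqrt{5} \approx 14040.0 + 69765.0 i$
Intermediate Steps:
$k{\left(G \right)} = G^{\frac{3}{2}}$
$o{\left(v,V \right)} = - V + 6 v$
$I = -108 - 240 i \sqrt{5}$ ($I = \left(\left(-1\right) 0 + 6 \cdot 2\right) \left(-10 + \left(1 + 4 \left(-5\right)^{\frac{3}{2}}\right)\right) = \left(0 + 12\right) \left(-10 + \left(1 + 4 \left(- 5 i \sqrt{5}\right)\right)\right) = 12 \left(-10 + \left(1 - 20 i \sqrt{5}\right)\right) = 12 \left(-9 - 20 i \sqrt{5}\right) = -108 - 240 i \sqrt{5} \approx -108.0 - 536.66 i$)
$- 130 I = - 130 \left(-108 - 240 i \sqrt{5}\right) = 14040 + 31200 i \sqrt{5}$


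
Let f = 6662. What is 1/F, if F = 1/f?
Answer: 6662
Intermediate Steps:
F = 1/6662 ≈ 0.00015010
1/F = 1/(1/6662) = 6662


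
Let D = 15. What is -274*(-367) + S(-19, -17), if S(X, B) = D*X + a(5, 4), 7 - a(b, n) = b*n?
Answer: 100260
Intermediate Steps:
a(b, n) = 7 - b*n
S(X, B) = -13 + 15*X (S(X, B) = 15*X + (7 - 1*5*4) = 15*X + (7 - 20) = 15*X - 13 = -13 + 15*X)
-274*(-367) + S(-19, -17) = -274*(-367) + (-13 + 15*(-19)) = 100558 + (-13 - 285) = 100558 - 298 = 100260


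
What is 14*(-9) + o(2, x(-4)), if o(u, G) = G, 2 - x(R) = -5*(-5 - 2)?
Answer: -159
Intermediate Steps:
x(R) = -33 (x(R) = 2 - (-5)*(-5 - 2) = 2 - (-5)*(-7) = 2 - 1*35 = 2 - 35 = -33)
14*(-9) + o(2, x(-4)) = 14*(-9) - 33 = -126 - 33 = -159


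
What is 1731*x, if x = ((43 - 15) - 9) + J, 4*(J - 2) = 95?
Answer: 309849/4 ≈ 77462.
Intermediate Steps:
J = 103/4 (J = 2 + (¼)*95 = 2 + 95/4 = 103/4 ≈ 25.750)
x = 179/4 (x = ((43 - 15) - 9) + 103/4 = (28 - 9) + 103/4 = 19 + 103/4 = 179/4 ≈ 44.750)
1731*x = 1731*(179/4) = 309849/4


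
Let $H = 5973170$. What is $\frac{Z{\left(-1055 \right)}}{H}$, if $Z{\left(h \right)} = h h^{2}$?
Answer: $- \frac{234848275}{1194634} \approx -196.59$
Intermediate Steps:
$Z{\left(h \right)} = h^{3}$
$\frac{Z{\left(-1055 \right)}}{H} = \frac{\left(-1055\right)^{3}}{5973170} = \left(-1174241375\right) \frac{1}{5973170} = - \frac{234848275}{1194634}$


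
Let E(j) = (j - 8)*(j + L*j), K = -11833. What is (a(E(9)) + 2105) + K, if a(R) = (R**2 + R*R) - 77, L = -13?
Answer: 13523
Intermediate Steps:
E(j) = -12*j*(-8 + j) (E(j) = (j - 8)*(j - 13*j) = (-8 + j)*(-12*j) = -12*j*(-8 + j))
a(R) = -77 + 2*R**2 (a(R) = (R**2 + R**2) - 77 = 2*R**2 - 77 = -77 + 2*R**2)
(a(E(9)) + 2105) + K = ((-77 + 2*(12*9*(8 - 1*9))**2) + 2105) - 11833 = ((-77 + 2*(12*9*(8 - 9))**2) + 2105) - 11833 = ((-77 + 2*(12*9*(-1))**2) + 2105) - 11833 = ((-77 + 2*(-108)**2) + 2105) - 11833 = ((-77 + 2*11664) + 2105) - 11833 = ((-77 + 23328) + 2105) - 11833 = (23251 + 2105) - 11833 = 25356 - 11833 = 13523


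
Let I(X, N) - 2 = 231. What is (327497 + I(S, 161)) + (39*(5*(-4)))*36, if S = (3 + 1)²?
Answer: 299650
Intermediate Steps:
S = 16 (S = 4² = 16)
I(X, N) = 233 (I(X, N) = 2 + 231 = 233)
(327497 + I(S, 161)) + (39*(5*(-4)))*36 = (327497 + 233) + (39*(5*(-4)))*36 = 327730 + (39*(-20))*36 = 327730 - 780*36 = 327730 - 28080 = 299650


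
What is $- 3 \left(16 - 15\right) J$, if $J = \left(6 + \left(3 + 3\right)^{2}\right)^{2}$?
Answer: $-5292$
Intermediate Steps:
$J = 1764$ ($J = \left(6 + 6^{2}\right)^{2} = \left(6 + 36\right)^{2} = 42^{2} = 1764$)
$- 3 \left(16 - 15\right) J = - 3 \left(16 - 15\right) 1764 = \left(-3\right) 1 \cdot 1764 = \left(-3\right) 1764 = -5292$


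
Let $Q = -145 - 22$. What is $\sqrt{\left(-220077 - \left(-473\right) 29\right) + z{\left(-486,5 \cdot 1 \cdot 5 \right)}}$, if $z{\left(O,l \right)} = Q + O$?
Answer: $i \sqrt{207013} \approx 454.99 i$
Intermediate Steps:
$Q = -167$
$z{\left(O,l \right)} = -167 + O$
$\sqrt{\left(-220077 - \left(-473\right) 29\right) + z{\left(-486,5 \cdot 1 \cdot 5 \right)}} = \sqrt{\left(-220077 - \left(-473\right) 29\right) - 653} = \sqrt{\left(-220077 - -13717\right) - 653} = \sqrt{\left(-220077 + 13717\right) - 653} = \sqrt{-206360 - 653} = \sqrt{-207013} = i \sqrt{207013}$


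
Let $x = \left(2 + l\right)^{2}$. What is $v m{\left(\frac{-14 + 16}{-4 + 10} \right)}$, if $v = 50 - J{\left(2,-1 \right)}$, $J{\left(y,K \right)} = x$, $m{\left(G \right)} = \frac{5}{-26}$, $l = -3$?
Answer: $- \frac{245}{26} \approx -9.4231$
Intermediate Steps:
$m{\left(G \right)} = - \frac{5}{26}$ ($m{\left(G \right)} = 5 \left(- \frac{1}{26}\right) = - \frac{5}{26}$)
$x = 1$ ($x = \left(2 - 3\right)^{2} = \left(-1\right)^{2} = 1$)
$J{\left(y,K \right)} = 1$
$v = 49$ ($v = 50 - 1 = 49$)
$v m{\left(\frac{-14 + 16}{-4 + 10} \right)} = 49 \left(- \frac{5}{26}\right) = - \frac{245}{26}$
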